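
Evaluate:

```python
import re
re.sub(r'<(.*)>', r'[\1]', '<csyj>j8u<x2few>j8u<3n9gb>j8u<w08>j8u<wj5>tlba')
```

`\1` in the replacement pulls in group 1's text for each match.

'[csyj>j8u<x2few>j8u<3n9gb>j8u<w08>j8u<wj5]tlba'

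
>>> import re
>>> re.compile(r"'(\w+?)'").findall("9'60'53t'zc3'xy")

Matches: at [1:5] match "'60'", group 1 = '60'; at [8:13] match "'zc3'", group 1 = 'zc3'.
`findall` collects group 1 from each match (2 total).

['60', 'zc3']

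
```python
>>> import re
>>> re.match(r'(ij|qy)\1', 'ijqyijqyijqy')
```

`\1` is not a pattern — it's the concrete string captured by group 1, re-applied verbatim.
`re.match` won't scan ahead — the pattern has to work from the very first character.
Here position 0 doesn't satisfy it, so the call returns None.

None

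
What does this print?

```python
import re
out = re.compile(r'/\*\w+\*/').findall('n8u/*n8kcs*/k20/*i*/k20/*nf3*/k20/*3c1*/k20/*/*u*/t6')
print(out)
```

Scanning left to right: at [3:12] → '/*n8kcs*/'; at [15:20] → '/*i*/'; at [23:30] → '/*nf3*/'; at [33:40] → '/*3c1*/'; at [45:50] → '/*u*/'.
`findall` yields the raw match text (5 of them) because the pattern has no groups.

['/*n8kcs*/', '/*i*/', '/*nf3*/', '/*3c1*/', '/*u*/']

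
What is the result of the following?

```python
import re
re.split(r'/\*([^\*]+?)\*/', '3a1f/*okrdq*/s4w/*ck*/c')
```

['3a1f', 'okrdq', 's4w', 'ck', 'c']

The group in the pattern means `split` returns the separators' captures alongside the pieces.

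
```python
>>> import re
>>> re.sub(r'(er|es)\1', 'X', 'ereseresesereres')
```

'ereserXXes'

`\1` is not a pattern — it's the concrete string captured by group 1, re-applied verbatim.
Matches: at [6:10] → 'eses'; at [10:14] → 'erer'.
Every occurrence is swapped for 'X'.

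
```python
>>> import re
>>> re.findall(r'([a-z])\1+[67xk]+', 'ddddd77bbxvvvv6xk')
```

['d', 'b', 'v']

`\1` is not a pattern — it's the concrete string captured by group 1, re-applied verbatim.
Matches: at [0:7] match 'ddddd77', group 1 = 'd'; at [7:10] match 'bbx', group 1 = 'b'; at [10:17] match 'vvvv6xk', group 1 = 'v'.
With a single group, `findall` returns only what that group captured — 3 items.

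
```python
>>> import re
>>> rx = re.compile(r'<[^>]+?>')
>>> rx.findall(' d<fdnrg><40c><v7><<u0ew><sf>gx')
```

['<fdnrg>', '<40c>', '<v7>', '<<u0ew>', '<sf>']

Walking the string: at [2:9] → '<fdnrg>'; at [9:14] → '<40c>'; at [14:18] → '<v7>'; at [18:25] → '<<u0ew>'; at [25:29] → '<sf>'.
`findall` yields the raw match text (5 of them) because the pattern has no groups.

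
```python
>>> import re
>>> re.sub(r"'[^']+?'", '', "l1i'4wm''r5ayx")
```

Every occurrence is swapped for ''.

"l1i'r5ayx"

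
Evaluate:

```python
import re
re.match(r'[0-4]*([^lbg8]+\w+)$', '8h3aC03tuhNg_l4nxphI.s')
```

With `match`, the pattern is implicitly anchored at the beginning.
Here the pattern fails at index 0, so the call returns None.

None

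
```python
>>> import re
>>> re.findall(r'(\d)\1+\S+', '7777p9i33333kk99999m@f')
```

`\1` has to match the exact text group 1 already captured.
Because there's exactly one group, `findall` drops the full match and keeps group 1 from the one hit.

['7']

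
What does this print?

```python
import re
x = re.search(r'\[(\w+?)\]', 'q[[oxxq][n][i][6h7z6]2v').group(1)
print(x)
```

oxxq

`re.search` tries every starting position until one works.
The match spans [2:8] → '[oxxq]'.
Captured: group 1 = 'oxxq'.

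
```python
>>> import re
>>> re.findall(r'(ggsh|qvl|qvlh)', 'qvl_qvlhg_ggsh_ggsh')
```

['qvl', 'qvl', 'ggsh', 'ggsh']

Branches in `(...|...)` are attempted left-to-right; the first branch that allows the whole pattern to succeed is taken.
Matches: at [0:3] match 'qvl', group 1 = 'qvl'; at [4:7] match 'qvl', group 1 = 'qvl'; at [10:14] match 'ggsh', group 1 = 'ggsh'; at [15:19] match 'ggsh', group 1 = 'ggsh'.
Because there's exactly one group, `findall` drops the full match and keeps group 1 from each hit.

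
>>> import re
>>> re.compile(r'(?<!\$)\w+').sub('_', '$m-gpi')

A negative assertion filters positions out without eating any characters.
Matches: at [3:6] → 'gpi'.
Every occurrence is swapped for '_'.

'$m-_'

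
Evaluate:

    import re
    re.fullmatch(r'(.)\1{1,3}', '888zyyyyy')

`re.fullmatch` requires the pattern to consume the entire string.
Here there's no way to consume every character, so the call returns None.

None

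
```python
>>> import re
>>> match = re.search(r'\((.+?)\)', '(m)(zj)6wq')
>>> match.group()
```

'(m)'

A `+?`/`*?`/`{m,n}?` starts at its minimum and grows only as far as needed for what follows to match.
The match spans [0:3] → '(m)'.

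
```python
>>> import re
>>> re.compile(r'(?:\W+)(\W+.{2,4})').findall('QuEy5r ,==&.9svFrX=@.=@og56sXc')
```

Because there's exactly one group, `findall` drops the full match and keeps group 1 from each hit.

['.9svF', '@og56']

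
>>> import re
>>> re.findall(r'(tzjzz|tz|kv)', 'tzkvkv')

['tz', 'kv', 'kv']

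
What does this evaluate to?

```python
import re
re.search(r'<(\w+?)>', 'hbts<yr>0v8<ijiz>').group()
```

`re.search` tries every starting position until one works.
The match spans [4:8] → '<yr>'.
Captured: group 1 = 'yr'.

'<yr>'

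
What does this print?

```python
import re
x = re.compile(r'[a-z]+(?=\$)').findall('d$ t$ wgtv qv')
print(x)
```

['d', 't']

Because the assertion is zero-width, the text it checks is not consumed and won't appear in the result.
Since nothing is captured, `findall` lists the 2 matched substrings directly.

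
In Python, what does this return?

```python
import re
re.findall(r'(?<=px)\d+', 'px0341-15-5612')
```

['0341']

The `(?=…)`/`(?<=…)` assertion just peeks at neighbouring text; it doesn't advance the match position.
With no groups in the pattern, `findall` gives back each whole match — 1 here.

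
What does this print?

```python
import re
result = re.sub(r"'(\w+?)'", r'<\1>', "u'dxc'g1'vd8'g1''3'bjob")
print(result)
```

u<dxc>g1<vd8>g1'<3>bjob

Matches: at [1:6] → "'dxc'"; at [8:13] → "'vd8'"; at [16:19] → "'3'".
`\1` in the replacement pulls in group 1's text for each match.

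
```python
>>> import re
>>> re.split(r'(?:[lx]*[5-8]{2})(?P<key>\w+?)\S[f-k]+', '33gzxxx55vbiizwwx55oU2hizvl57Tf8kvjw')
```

Lazy quantifiers expand one character at a time until the remainder of the pattern can match.
`re.split` interleaves the captured-group text with the surrounding fragments.

['33gz', 'v', 'zww', 'oU', 'zv', 'Tf', 'vjw']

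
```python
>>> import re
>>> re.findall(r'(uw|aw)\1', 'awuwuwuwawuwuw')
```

The backreference `\1` re-matches whatever the first group consumed, character for character.
Matches: at [2:6] match 'uwuw', group 1 = 'uw'; at [10:14] match 'uwuw', group 1 = 'uw'.
Because there's exactly one group, `findall` drops the full match and keeps group 1 from each hit.

['uw', 'uw']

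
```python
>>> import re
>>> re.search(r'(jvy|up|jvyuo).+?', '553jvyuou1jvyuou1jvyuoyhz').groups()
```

('jvy',)

Branches in `(...|...)` are attempted left-to-right; the first branch that allows the whole pattern to succeed is taken.
Unlike `match`, `search` isn't anchored — it looks for the pattern anywhere in the string.
The match spans [3:7] → 'jvyu'.
Captured: group 1 = 'jvy'.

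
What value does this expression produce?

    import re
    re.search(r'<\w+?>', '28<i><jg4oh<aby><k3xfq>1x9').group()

The match spans [2:5] → '<i>'.

'<i>'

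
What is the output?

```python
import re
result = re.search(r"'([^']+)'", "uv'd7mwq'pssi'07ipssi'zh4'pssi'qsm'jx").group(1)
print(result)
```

d7mwq

Unlike `match`, `search` isn't anchored — it looks for the pattern anywhere in the string.
The match spans [2:9] → "'d7mwq'".
Captured: group 1 = 'd7mwq'.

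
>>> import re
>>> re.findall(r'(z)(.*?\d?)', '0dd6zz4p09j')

[('z', ''), ('z', '4')]

This matches a literal 'z' (captured); then zero or more of any character (lazy), then optionally a digit (captured).
With the lazy modifier that quantifier settles for the fewest repetitions that let the rest of the pattern succeed (the atoms after it are unaffected and can still be greedy).
Scanning left to right: at [4:5] match 'z', groups = ('z', ''); at [5:7] match 'z4', groups = ('z', '4').
With 2 capturing groups, `findall` returns a 2-tuple per match.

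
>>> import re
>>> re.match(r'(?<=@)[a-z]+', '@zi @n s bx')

None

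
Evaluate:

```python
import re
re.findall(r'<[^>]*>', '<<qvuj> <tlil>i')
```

['<<qvuj>', '<tlil>']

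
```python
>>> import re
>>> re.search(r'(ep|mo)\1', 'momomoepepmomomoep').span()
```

(0, 4)

A backreference is literal: `\1` must see the identical characters the first group matched.
The match spans [0:4] → 'momo'.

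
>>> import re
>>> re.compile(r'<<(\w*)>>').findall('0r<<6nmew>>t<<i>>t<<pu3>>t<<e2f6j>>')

['6nmew', 'i', 'pu3', 'e2f6j']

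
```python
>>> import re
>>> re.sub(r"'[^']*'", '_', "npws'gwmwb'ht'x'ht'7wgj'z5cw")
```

Matches: at [4:11] → "'gwmwb'"; at [13:16] → "'x'"; at [18:24] → "'7wgj'".
`sub` substitutes '_' at each match site.

'npws_ht_ht_z5cw'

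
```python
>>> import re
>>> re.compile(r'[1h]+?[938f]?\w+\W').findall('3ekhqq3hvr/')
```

['hqq3hvr/']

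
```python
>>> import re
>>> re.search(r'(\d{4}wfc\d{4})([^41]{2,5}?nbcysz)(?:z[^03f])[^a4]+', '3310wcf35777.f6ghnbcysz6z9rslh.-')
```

None

This matches exactly 4 of a digit, then the literal 'wfc', then exactly 4 of a digit (captured); then 2 to 5 of any character except [41] (lazy), then the literal 'nbc', then the literal 'ysz' (captured); then a literal 'z', then any character except [03f] (non-capturing group); then one or more of any character except [a4].
`re.search` scans for the first position where the pattern succeeds.
Here no position works, so the call returns None.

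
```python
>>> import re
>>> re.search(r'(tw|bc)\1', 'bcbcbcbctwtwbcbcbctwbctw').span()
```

`\1` is not a pattern — it's the concrete string captured by group 1, re-applied verbatim.
The match spans [0:4] → 'bcbc'.

(0, 4)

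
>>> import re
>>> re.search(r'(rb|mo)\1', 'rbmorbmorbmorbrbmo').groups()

('rb',)

The match spans [12:16] → 'rbrb'.
Captured: group 1 = 'rb'.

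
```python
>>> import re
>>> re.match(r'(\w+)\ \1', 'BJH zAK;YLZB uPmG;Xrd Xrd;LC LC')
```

After group 1 captures some text, `\1` only succeeds where that same text appears again.
`re.match` won't scan ahead — the pattern has to work from the very first character.
Here the pattern fails at index 0, so the call returns None.

None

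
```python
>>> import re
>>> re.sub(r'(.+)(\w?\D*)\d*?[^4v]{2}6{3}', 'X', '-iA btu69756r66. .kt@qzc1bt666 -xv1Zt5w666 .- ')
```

`sub` substitutes 'X' at each match site.

'X .- '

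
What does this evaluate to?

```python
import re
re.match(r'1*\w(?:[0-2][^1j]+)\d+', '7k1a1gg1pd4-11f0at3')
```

None

With `match`, the pattern is implicitly anchored at the beginning.
Here the pattern fails at index 0, so the call returns None.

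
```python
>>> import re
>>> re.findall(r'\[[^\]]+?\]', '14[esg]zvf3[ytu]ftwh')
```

Matches: at [2:7] → '[esg]'; at [11:16] → '[ytu]'.
Since nothing is captured, `findall` lists the 2 matched substrings directly.

['[esg]', '[ytu]']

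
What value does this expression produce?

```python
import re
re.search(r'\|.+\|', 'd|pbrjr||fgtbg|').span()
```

`re.search` scans for the first position where the pattern succeeds.
The match spans [1:15] → '|pbrjr||fgtbg|'.

(1, 15)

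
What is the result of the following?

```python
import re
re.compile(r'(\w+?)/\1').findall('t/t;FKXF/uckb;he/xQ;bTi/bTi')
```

The backreference `\1` re-matches whatever the first group consumed, character for character.
Matches: at [0:3] match 't/t', group 1 = 't'; at [20:27] match 'bTi/bTi', group 1 = 'bTi'.
One capturing group, so `findall` returns just the captured substring from each match — 2 in all.

['t', 'bTi']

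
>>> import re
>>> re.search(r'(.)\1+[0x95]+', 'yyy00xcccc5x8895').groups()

('y',)

After group 1 captures some text, `\1` only succeeds where that same text appears again.
`re.search` scans for the first position where the pattern succeeds.
The match spans [0:6] → 'yyy00x'.
Captured: group 1 = 'y'.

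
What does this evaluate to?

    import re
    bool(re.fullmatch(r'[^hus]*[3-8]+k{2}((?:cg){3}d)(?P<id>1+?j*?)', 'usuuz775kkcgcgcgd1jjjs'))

False

Pattern: zero or more of any character except [hus], then one or more of a character in [3-8], then exactly 2 of the literal 'k'; then the literal 'cg' repeated 3 times, then a literal 'd' (captured); then one or more of a literal '1' (lazy), then zero or more of the literal 'j' (lazy) (captured as 'id').
For `fullmatch`, every character of the input must be accounted for by the pattern.
Here the pattern can't cover the whole string, so the call returns None, and `bool(None)` is False.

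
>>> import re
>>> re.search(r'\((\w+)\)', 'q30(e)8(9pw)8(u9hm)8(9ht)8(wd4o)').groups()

('e',)

`search` walks the string left to right and returns the first match it finds.
The match spans [3:6] → '(e)'.
Captured: group 1 = 'e'.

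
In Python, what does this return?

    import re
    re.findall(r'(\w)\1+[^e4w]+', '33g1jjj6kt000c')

['3']

`\1` has to match the exact text group 1 already captured.
`findall` collects group 1 from the one match (1 total).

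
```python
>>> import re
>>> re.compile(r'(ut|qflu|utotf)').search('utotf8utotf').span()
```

`|` is ordered: at each position the engine commits to the first alternative that works.
Unlike `match`, `search` isn't anchored — it looks for the pattern anywhere in the string.
The match spans [0:2] → 'ut'.
Captured: group 1 = 'ut'.

(0, 2)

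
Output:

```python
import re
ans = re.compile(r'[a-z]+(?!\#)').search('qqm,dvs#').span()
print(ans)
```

(0, 3)

Because the assertion is negative and zero-width, positions next to the forbidden text are skipped.
`re.search` scans for the first position where the pattern succeeds.
The match spans [0:3] → 'qqm'.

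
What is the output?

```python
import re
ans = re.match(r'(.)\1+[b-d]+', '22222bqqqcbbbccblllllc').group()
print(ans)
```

22222b

The backreference `\1` re-matches whatever the first group consumed, character for character.
With `match`, the pattern is implicitly anchored at the beginning.
The match spans [0:6] → '22222b'.
Captured: group 1 = '2'.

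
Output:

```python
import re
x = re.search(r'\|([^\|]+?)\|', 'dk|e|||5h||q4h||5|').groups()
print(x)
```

The match spans [2:5] → '|e|'.
Captured: group 1 = 'e'.

('e',)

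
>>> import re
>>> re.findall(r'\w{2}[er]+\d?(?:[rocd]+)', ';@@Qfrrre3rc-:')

['Qfrrre3rc']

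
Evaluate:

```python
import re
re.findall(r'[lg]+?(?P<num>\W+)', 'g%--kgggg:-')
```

The pattern matches one or more of one of [lg] (lazy); then one or more of a non-word character (captured as 'num').
Matches: at [0:4] match 'g%--', group 1 = '%--'; at [5:11] match 'gggg:-', group 1 = ':-'.
Because there's exactly one group, `findall` drops the full match and keeps group 1 from each hit.

['%--', ':-']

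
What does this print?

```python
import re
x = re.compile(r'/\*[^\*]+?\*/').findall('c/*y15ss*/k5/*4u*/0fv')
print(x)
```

['/*y15ss*/', '/*4u*/']

Scanning left to right: at [1:10] → '/*y15ss*/'; at [12:18] → '/*4u*/'.
With no groups in the pattern, `findall` gives back each whole match — 2 here.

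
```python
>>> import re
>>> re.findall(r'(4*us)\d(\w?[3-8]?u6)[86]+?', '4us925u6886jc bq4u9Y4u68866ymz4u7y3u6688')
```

[('4us', '25u6')]

This matches zero or more of a literal '4', then the literal 'us' (captured); then a digit; then optionally a word character, then optionally a character in [3-8], then the literal 'u6' (captured); then one or more of one of [86] (lazy).
With 2 capturing groups, `findall` returns a 2-tuple per match.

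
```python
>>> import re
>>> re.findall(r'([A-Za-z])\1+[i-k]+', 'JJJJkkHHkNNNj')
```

['J', 'H', 'N']

The backreference `\1` re-matches whatever the first group consumed, character for character.
Walking the string: at [0:6] match 'JJJJkk', group 1 = 'J'; at [6:9] match 'HHk', group 1 = 'H'; at [9:13] match 'NNNj', group 1 = 'N'.
With a single group, `findall` returns only what that group captured — 3 items.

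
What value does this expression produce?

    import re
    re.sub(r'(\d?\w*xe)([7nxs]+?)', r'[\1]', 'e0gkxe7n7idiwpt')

This matches optionally a digit, then zero or more of a word character, then the literal 'xe' (captured); then one or more of one of [7nxs] (lazy) (captured).
With the lazy modifier that quantifier settles for the fewest repetitions that let the rest of the pattern succeed (the atoms after it are unaffected and can still be greedy).
Matches: at [0:7] → 'e0gkxe7'.
`\1` in the replacement pulls in group 1's text for each match.

'[e0gkxe]n7idiwpt'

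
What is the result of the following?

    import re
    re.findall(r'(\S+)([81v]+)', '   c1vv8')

Pattern: one or more of a non-whitespace character (captured); then one or more of one of [81v] (captured).
Walking the string: at [3:8] match 'c1vv8', groups = ('c1vv', '8').
Multiple groups make `findall` return tuples — one 2-tuple for the one match.

[('c1vv', '8')]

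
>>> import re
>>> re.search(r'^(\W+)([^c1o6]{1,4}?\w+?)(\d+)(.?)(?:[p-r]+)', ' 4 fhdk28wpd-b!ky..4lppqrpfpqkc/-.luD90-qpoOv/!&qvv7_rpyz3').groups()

(' ', '4 fhdk', '28', 'w')

This matches anchored at the start of the string; then one or more of a non-word character (captured); then 1 to 4 of any character except [c1o6] (lazy), then one or more of a word character (lazy) (captured); then one or more of a digit (captured); then optionally any character (captured); then one or more of a character in [p-r] (non-capturing group).
A non-greedy quantifier consumes as few characters as it can — just enough that the remainder of the pattern still matches from where it stops; whatever follows it matches normally.
`re.search` scans for the first position where the pattern succeeds.
The match spans [0:11] → ' 4 fhdk28wp'.
Captured: group 1 = ' ', group 2 = '4 fhdk', group 3 = '28', group 4 = 'w'.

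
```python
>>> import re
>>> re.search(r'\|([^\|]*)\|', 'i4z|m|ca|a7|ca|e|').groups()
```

`search` walks the string left to right and returns the first match it finds.
The match spans [3:6] → '|m|'.
Captured: group 1 = 'm'.

('m',)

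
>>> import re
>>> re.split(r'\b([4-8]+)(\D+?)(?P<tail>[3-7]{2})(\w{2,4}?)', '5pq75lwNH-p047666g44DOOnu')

['', '5', 'pq', '75', 'lw', 'NH-p047666g44DOOnu']

Pattern: a word boundary (`\b`, zero-width); then one or more of a character in [4-8] (captured); then one or more of a non-digit (lazy) (captured); then exactly 2 of a character in [3-7] (captured as 'tail'); then 2 to 4 of a word character (lazy) (captured).
With the lazy modifier that quantifier settles for the fewest repetitions that let the rest of the pattern succeed (the atoms after it are unaffected and can still be greedy).
Matches to split on: at [0:7] → '5pq75lw'.
The group in the pattern means `split` returns the separators' captures alongside the pieces.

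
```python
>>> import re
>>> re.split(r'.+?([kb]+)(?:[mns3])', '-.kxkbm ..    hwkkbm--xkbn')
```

['', 'kb', '', 'kkb', '', 'kb', '']

Lazy quantifiers expand one character at a time until the remainder of the pattern can match.
`re.split` interleaves the captured-group text with the surrounding fragments.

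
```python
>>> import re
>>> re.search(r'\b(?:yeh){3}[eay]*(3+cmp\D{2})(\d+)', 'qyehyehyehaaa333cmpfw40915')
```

Here the pattern never matches, so the call returns None.

None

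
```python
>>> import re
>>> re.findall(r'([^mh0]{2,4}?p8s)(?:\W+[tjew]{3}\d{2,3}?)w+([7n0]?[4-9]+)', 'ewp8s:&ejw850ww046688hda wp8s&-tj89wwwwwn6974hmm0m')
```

[('ewp8s', '046688')]

Pattern: 2 to 4 of any character except [mh0] (lazy), then the literal 'p8s' (captured); then one or more of a non-word character, then exactly 3 of one of [tjew], then 2 to 3 of a digit (lazy) (non-capturing group); then one or more of a literal 'w'; then optionally one of [7n0], then one or more of a character in [4-9] (captured).
Walking the string: at [0:21] match 'ewp8s:&ejw850ww046688', groups = ('ewp8s', '046688').
`findall` packs the 2 group values into a tuple for every match.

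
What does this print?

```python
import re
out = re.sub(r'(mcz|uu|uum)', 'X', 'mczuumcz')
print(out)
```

XXX

Alternation isn't longest-match — the leftmost alternative that fits at this position is chosen.
Matches: at [0:3] → 'mcz'; at [3:5] → 'uu'; at [5:8] → 'mcz'.
Each match is replaced by 'X'.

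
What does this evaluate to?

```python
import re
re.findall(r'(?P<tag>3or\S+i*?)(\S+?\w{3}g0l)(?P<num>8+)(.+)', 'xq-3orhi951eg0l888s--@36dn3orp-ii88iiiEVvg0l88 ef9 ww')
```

[('3orhi951eg0l888s--@36dn3orp-ii88ii', 'iEVvg0l', '88', ' ef9 ww')]

This matches the literal '3or', then one or more of a non-whitespace character, then zero or more of the literal 'i' (lazy) (captured as 'tag'); then one or more of a non-whitespace character (lazy), then exactly 3 of a word character, then the literal 'g0l' (captured); then one or more of a literal '8' (captured as 'num'); then one or more of any character (captured).
Walking the string: at [3:53] match '3orhi951eg0l888s--@36dn3orp-ii88iiiEVvg0l88 ef9 ww', groups = ('3orhi951eg0l888s--@36dn3orp-ii88ii', 'iEVvg0l', '88', ' ef9 ww').
With 4 capturing groups, `findall` returns a 4-tuple per match.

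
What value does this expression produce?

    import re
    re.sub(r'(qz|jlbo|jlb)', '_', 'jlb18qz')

'_18_'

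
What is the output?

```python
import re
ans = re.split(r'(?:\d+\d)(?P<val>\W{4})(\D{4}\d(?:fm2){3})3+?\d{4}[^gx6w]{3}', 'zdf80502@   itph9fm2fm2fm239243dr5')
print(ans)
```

This matches one or more of a digit, then a digit (non-capturing group); then exactly 4 of a non-word character (captured as 'val'); then exactly 4 of a non-digit, then a digit, then the literal 'fm2' repeated 3 times (captured); then one or more of a literal '3' (lazy); then exactly 4 of a digit, then exactly 3 of any character except [gx6w].
Matches to split on: at [3:34] → '80502@   itph9fm2fm2fm239243dr5'.
With a capturing group present, the delimiter's captured portion is kept in the result list.

['zdf', '@   ', 'itph9fm2fm2fm2', '']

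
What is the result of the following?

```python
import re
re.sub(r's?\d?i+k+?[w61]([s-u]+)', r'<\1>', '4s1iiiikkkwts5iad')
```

Pattern: optionally a literal 's', then optionally a digit, then one or more of a literal 'i'; then one or more of a literal 'k' (lazy), then one of [w61]; then one or more of a character in [s-u] (captured).
Matches: at [1:13] → 's1iiiikkkwts'.
`\1` in the replacement pulls in group 1's text for each match.

'4<ts>5iad'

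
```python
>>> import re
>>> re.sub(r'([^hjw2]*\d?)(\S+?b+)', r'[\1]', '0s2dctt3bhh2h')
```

'[0s2]hh2h'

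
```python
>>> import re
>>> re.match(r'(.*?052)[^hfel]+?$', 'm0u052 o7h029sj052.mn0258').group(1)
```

'm0u052 o7h029sj052'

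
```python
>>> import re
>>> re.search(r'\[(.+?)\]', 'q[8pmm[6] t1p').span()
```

(1, 9)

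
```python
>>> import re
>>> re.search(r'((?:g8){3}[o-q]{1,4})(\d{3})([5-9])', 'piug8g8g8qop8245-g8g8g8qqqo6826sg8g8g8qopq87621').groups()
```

('g8g8g8qop', '824', '5')

This matches the literal 'g8' repeated 3 times, then 1 to 4 of a character in [o-q] (captured); then exactly 3 of a digit (captured); then a character in [5-9] (captured).
`search` walks the string left to right and returns the first match it finds.
The match spans [3:16] → 'g8g8g8qop8245'.
Captured: group 1 = 'g8g8g8qop', group 2 = '824', group 3 = '5'.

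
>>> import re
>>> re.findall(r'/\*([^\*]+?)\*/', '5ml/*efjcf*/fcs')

['efjcf']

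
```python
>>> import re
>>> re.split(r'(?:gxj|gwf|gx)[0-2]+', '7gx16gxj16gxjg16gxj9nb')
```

['7', '6', '6gxjg16gxj9nb']

Matches to split on: at [1:4] → 'gx1'; at [5:9] → 'gxj1'.
The string is cut at each match, leaving 3 pieces.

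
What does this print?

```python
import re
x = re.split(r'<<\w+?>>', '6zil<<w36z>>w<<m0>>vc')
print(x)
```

['6zil', 'w', 'vc']

Matches to split on: at [4:12] → '<<w36z>>'; at [13:19] → '<<m0>>'.
Splitting on the pattern gives 3 pieces.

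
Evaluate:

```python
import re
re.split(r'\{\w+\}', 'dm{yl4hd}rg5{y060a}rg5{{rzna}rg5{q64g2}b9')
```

['dm', 'rg5', 'rg5{', 'rg5', 'b9']

Matches to split on: at [2:9] → '{yl4hd}'; at [12:19] → '{y060a}'; at [23:29] → '{rzna}'; at [32:39] → '{q64g2}'.
`split` removes every match and returns the 5 fragments in between.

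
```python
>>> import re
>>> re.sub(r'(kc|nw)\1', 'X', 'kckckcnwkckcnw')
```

'XkcnwXnw'

The backreference `\1` re-matches whatever the first group consumed, character for character.
Matches: at [0:4] → 'kckc'; at [8:12] → 'kckc'.
Every occurrence is swapped for 'X'.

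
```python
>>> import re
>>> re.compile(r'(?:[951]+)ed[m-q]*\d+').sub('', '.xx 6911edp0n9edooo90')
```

'.xx 6n'

Pattern: one or more of one of [951] (non-capturing group); then the literal 'ed', then zero or more of a character in [m-q], then one or more of a digit.
Matches: at [5:12] → '911edp0'; at [13:21] → '9edooo90'.
Every occurrence is swapped for ''.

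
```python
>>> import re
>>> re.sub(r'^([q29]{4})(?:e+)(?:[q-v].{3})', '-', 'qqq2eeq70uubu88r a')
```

'-ubu88r a'

This matches anchored at the start of the string; then exactly 4 of one of [q29] (captured); then one or more of a literal 'e' (non-capturing group); then a character in [q-v], then exactly 3 of any character (non-capturing group).
Matches: at [0:10] → 'qqq2eeq70u'.
Each match is replaced by '-'.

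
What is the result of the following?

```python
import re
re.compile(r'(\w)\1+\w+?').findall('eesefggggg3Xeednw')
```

['e', 'g', 'e']

`\1` has to match the exact text group 1 already captured.
Walking the string: at [0:3] match 'ees', group 1 = 'e'; at [5:11] match 'ggggg3', group 1 = 'g'; at [12:15] match 'eed', group 1 = 'e'.
`findall` collects group 1 from each match (3 total).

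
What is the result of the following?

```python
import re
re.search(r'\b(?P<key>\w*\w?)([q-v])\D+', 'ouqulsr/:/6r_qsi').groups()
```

Pattern: a word boundary (`\b`, zero-width); then zero or more of a word character, then optionally a word character (captured as 'key'); then a character in [q-v] (captured); then one or more of a non-digit.
`re.search` scans for the first position where the pattern succeeds.
The match spans [0:10] → 'ouqulsr/:/'.
Captured: group 1 = 'ouquls', group 2 = 'r'.

('ouquls', 'r')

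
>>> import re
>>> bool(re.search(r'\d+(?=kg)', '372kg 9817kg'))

Lookahead/lookbehind check context without consuming it, so the matched span excludes the asserted characters.
`re.search` scans for the first position where the pattern succeeds.
The match spans [0:3] → '372'.

True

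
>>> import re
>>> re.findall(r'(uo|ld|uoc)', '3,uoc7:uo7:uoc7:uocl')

['uo', 'uo', 'uo', 'uo']

Alternation isn't longest-match — the leftmost alternative that fits at this position is chosen.
`findall` collects group 1 from each match (4 total).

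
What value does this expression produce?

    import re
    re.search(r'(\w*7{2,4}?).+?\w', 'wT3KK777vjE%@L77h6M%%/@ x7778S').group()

'wT3KK777vj'

The `?` after the quantifier makes it lazy — it takes as little as possible before letting the rest of the pattern try.
The match spans [0:10] → 'wT3KK777vj'.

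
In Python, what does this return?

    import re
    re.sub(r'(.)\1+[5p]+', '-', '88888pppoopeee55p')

After group 1 captures some text, `\1` only succeeds where that same text appears again.
Each match is replaced by '-'.

'---'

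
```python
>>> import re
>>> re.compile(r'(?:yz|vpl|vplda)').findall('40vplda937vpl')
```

['vpl', 'vpl']

Branches in `(...|...)` are attempted left-to-right; the first branch that allows the whole pattern to succeed is taken.
Matches: at [2:5] → 'vpl'; at [10:13] → 'vpl'.
`findall` yields the raw match text (2 of them) because the pattern has no groups.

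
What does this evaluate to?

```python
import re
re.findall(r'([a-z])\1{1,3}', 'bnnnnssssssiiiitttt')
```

`\1` is not a pattern — it's the concrete string captured by group 1, re-applied verbatim.
Scanning left to right: at [1:5] match 'nnnn', group 1 = 'n'; at [5:9] match 'ssss', group 1 = 's'; at [9:11] match 'ss', group 1 = 's'; at [11:15] match 'iiii', group 1 = 'i'; at [15:19] match 'tttt', group 1 = 't'.
Because there's exactly one group, `findall` drops the full match and keeps group 1 from each hit.

['n', 's', 's', 'i', 't']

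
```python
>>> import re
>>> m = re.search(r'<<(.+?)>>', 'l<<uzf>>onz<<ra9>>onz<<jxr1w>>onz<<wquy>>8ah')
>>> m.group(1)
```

'uzf'

The match spans [1:8] → '<<uzf>>'.
Captured: group 1 = 'uzf'.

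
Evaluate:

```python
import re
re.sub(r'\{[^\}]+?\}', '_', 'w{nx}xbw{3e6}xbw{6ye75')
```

'w_xbw_xbw{6ye75'

Every occurrence is swapped for '_'.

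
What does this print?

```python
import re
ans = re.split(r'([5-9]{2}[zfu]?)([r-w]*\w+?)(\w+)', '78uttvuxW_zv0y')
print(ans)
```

Because the quantifier is non-greedy, it stops expanding at the earliest point where the rest of the pattern can succeed.
Because the pattern has a capturing group, `split` also inserts each captured text between the pieces.

['', '78u', 'ttvux', 'W_zv0y', '']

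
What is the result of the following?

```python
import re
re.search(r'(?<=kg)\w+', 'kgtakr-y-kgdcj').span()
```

(2, 6)

Because the assertion is zero-width, the text it checks is not consumed and won't appear in the result.
The match spans [2:6] → 'takr'.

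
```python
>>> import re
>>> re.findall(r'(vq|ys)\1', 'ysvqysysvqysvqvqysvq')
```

['ys', 'vq']

A backreference is literal: `\1` must see the identical characters the first group matched.
Matches: at [4:8] match 'ysys', group 1 = 'ys'; at [12:16] match 'vqvq', group 1 = 'vq'.
With a single group, `findall` returns only what that group captured — 2 items.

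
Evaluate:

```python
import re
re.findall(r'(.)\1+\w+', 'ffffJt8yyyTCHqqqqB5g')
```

['f']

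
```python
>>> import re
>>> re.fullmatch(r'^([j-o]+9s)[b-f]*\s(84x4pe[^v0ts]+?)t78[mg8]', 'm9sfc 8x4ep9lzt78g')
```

The pattern matches anchored at the start of the string; then one or more of a character in [j-o], then the literal '9s' (captured); then zero or more of a character in [b-f]; then whitespace; then the literal '84x', then the literal '4pe', then one or more of any character except [v0ts] (lazy) (captured); then the literal 't78', then one of [mg8].
For `fullmatch`, every character of the input must be accounted for by the pattern.
Here the string isn't matched end-to-end, so the call returns None.

None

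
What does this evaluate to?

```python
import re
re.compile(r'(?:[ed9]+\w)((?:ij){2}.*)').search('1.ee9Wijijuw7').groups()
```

('ijijuw7',)

This matches one or more of one of [ed9], then a word character (non-capturing group); then the literal 'ij' repeated 2 times, then zero or more of any character (captured).
Unlike `match`, `search` isn't anchored — it looks for the pattern anywhere in the string.
The match spans [2:13] → 'ee9Wijijuw7'.
Captured: group 1 = 'ijijuw7'.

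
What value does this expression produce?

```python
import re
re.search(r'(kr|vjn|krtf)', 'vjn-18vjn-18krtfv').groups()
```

('vjn',)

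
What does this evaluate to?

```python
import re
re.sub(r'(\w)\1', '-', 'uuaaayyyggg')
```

After group 1 captures some text, `\1` only succeeds where that same text appears again.
Every occurrence is swapped for '-'.

'--a-y-g'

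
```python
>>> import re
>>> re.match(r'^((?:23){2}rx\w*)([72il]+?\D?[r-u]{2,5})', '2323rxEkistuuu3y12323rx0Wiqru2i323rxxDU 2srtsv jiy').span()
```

Pattern: anchored at the start of the string; then the literal '23' repeated 2 times, then the literal 'rx', then zero or more of a word character (captured); then one or more of one of [72il] (lazy), then optionally a non-digit, then 2 to 5 of a character in [r-u] (captured).
`match` is anchored at position 0; if the pattern doesn't fit there, it returns None.
The match spans [0:29] → '2323rxEkistuuu3y12323rx0Wiqru'.
Captured: group 1 = '2323rxEkistuuu3y12323rx0W', group 2 = 'iqru'.

(0, 29)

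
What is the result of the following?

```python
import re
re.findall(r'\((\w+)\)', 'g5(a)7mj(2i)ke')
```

['a', '2i']

One capturing group, so `findall` returns just the captured substring from each match — 2 in all.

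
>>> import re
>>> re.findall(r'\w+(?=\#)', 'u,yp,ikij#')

['ikij']

The `(?=…)`/`(?<=…)` assertion just peeks at neighbouring text; it doesn't advance the match position.
Walking the string: at [5:9] → 'ikij'.
`findall` yields the raw match text (1 of them) because the pattern has no groups.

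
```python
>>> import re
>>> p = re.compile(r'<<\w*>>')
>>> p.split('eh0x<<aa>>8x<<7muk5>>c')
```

['eh0x', '8x', 'c']

Matches to split on: at [4:10] → '<<aa>>'; at [12:21] → '<<7muk5>>'.
Each match becomes a cut point; 3 segments remain.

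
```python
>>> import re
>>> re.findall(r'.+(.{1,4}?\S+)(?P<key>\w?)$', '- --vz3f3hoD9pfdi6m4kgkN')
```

This matches one or more of any character; then 1 to 4 of any character (lazy), then one or more of a non-whitespace character (captured); then optionally a word character (captured as 'key'); then anchored at the end.
Scanning left to right: at [0:24] match '- --vz3f3hoD9pfdi6m4kgkN', groups = ('kN', '').
With 2 capturing groups, `findall` returns a 2-tuple per match.

[('kN', '')]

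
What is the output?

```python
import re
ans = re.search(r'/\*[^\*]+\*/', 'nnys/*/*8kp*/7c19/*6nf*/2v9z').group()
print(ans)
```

/*8kp*/

`search` walks the string left to right and returns the first match it finds.
The match spans [6:13] → '/*8kp*/'.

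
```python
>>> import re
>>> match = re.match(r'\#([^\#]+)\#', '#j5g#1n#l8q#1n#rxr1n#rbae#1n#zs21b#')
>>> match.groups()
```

('j5g',)

`re.match` only tries the pattern at the start of the string.
The match spans [0:5] → '#j5g#'.
Captured: group 1 = 'j5g'.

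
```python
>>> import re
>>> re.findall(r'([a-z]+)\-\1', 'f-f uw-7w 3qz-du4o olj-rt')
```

After group 1 captures some text, `\1` only succeeds where that same text appears again.
`findall` collects group 1 from the one match (1 total).

['f']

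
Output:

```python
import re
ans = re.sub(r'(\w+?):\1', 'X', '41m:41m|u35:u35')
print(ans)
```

`\1` has to match the exact text group 1 already captured.
`sub` substitutes 'X' at each match site.

X|X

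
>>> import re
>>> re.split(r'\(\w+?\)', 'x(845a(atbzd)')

The string is cut at each match, leaving 2 pieces.

['x(845a', '']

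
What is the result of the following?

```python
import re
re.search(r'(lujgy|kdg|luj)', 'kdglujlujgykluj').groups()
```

('kdg',)

The match spans [0:3] → 'kdg'.
Captured: group 1 = 'kdg'.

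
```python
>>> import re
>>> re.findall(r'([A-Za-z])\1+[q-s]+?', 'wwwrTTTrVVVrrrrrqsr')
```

['w', 'T', 'V', 'r']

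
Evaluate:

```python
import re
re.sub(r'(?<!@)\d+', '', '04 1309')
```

`(?!…)`/`(?<!…)` only lets a position through if the neighbouring text does NOT match; no characters are consumed.
Each match is replaced by ''.

' '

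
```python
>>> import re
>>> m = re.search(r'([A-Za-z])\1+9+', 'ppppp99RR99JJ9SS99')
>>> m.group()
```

'ppppp99'

A backreference is literal: `\1` must see the identical characters the first group matched.
`re.search` tries every starting position until one works.
The match spans [0:7] → 'ppppp99'.
Captured: group 1 = 'p'.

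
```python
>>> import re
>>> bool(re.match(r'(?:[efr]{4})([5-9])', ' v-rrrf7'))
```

`re.match` only tries the pattern at the start of the string.
Here the string doesn't start with a match, so the call returns None, and `bool(None)` is False.

False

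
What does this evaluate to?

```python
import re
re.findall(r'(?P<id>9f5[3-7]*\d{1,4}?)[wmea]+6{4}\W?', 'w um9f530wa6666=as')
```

['9f530']

Pattern: the literal '9f5', then zero or more of a character in [3-7], then 1 to 4 of a digit (lazy) (captured as 'id'); then one or more of one of [wmea], then exactly 4 of a literal '6', then optionally a non-word character.
Because there's exactly one group, `findall` drops the full match and keeps group 1 from the one hit.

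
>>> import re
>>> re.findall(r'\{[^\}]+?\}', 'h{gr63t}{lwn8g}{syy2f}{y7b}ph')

No capturing groups, so `findall` returns the 4 full match strings.

['{gr63t}', '{lwn8g}', '{syy2f}', '{y7b}']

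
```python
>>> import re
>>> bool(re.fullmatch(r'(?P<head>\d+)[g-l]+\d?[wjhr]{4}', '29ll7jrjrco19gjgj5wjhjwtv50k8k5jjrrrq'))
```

False

`re.fullmatch` is like wrapping the pattern in `^…$` (in single-line mode).
Here the pattern can't cover the whole string, so the call returns None, and `bool(None)` is False.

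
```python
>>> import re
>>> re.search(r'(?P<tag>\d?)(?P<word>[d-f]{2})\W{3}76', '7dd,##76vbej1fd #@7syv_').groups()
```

('7', 'dd')

The match spans [0:8] → '7dd,##76'.
Captured: group 1 = '7', group 2 = 'dd'.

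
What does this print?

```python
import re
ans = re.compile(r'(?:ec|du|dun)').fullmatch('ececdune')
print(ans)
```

None

`re.fullmatch` is like wrapping the pattern in `^…$` (in single-line mode).
Here there's no way to consume every character, so the call returns None.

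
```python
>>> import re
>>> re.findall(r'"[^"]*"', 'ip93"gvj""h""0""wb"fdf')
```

No capturing groups, so `findall` returns the 4 full match strings.

['"gvj"', '"h"', '"0"', '"wb"']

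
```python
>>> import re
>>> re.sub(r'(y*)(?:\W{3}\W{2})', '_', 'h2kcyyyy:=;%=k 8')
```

Each match is replaced by '_'.

'h2kc_k 8'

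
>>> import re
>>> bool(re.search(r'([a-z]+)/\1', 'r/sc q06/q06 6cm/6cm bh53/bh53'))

False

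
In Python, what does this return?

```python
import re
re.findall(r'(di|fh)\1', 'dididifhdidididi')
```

['di', 'di', 'di']

After group 1 captures some text, `\1` only succeeds where that same text appears again.
`findall` collects group 1 from each match (3 total).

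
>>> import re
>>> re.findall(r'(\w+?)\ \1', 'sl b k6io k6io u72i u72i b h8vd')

['k6io', 'u72i']

A backreference is literal: `\1` must see the identical characters the first group matched.
Matches: at [5:14] match 'k6io k6io', group 1 = 'k6io'; at [15:24] match 'u72i u72i', group 1 = 'u72i'.
With a single group, `findall` returns only what that group captured — 2 items.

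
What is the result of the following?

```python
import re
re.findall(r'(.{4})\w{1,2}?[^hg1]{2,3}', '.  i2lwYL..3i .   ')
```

This matches exactly 4 of any character (captured); then 1 to 2 of a word character (lazy), then 2 to 3 of any character except [hg1].
With a single group, `findall` returns only what that group captured — 2 items.

['.  i', 'L..3']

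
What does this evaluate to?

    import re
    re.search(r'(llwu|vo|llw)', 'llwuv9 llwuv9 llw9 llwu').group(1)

The match spans [0:4] → 'llwu'.
Captured: group 1 = 'llwu'.

'llwu'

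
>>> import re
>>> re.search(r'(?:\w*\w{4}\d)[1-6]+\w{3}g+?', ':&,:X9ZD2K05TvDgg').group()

'X9ZD2K05TvDg'

Because the quantifier is non-greedy, it stops expanding at the earliest point where the rest of the pattern can succeed.
The match spans [4:16] → 'X9ZD2K05TvDg'.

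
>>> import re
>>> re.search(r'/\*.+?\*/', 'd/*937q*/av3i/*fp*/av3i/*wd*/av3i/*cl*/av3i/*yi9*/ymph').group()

'/*937q*/'

Because the quantifier is non-greedy, it stops expanding at the earliest point where the rest of the pattern can succeed.
The match spans [1:9] → '/*937q*/'.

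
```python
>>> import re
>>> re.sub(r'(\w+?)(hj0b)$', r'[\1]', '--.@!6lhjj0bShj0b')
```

`\1` in the replacement pulls in group 1's text for each match.

'--.@![6lhjj0bS]'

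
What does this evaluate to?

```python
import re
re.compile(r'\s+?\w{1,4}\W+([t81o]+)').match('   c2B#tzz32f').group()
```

The pattern matches one or more of whitespace (lazy), then 1 to 4 of a word character, then one or more of a non-word character; then one or more of one of [t81o] (captured).
`re.match` won't scan ahead — the pattern has to work from the very first character.
The match spans [0:8] → '   c2B#t'.
Captured: group 1 = 't'.

'   c2B#t'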